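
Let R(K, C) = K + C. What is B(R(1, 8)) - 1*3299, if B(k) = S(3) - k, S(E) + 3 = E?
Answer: -3308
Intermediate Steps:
R(K, C) = C + K
S(E) = -3 + E
B(k) = -k (B(k) = (-3 + 3) - k = 0 - k = -k)
B(R(1, 8)) - 1*3299 = -(8 + 1) - 1*3299 = -1*9 - 3299 = -9 - 3299 = -3308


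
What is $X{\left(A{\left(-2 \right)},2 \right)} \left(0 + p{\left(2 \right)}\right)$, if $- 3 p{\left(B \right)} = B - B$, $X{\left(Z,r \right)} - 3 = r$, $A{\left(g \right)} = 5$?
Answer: $0$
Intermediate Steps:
$X{\left(Z,r \right)} = 3 + r$
$p{\left(B \right)} = 0$ ($p{\left(B \right)} = - \frac{B - B}{3} = \left(- \frac{1}{3}\right) 0 = 0$)
$X{\left(A{\left(-2 \right)},2 \right)} \left(0 + p{\left(2 \right)}\right) = \left(3 + 2\right) \left(0 + 0\right) = 5 \cdot 0 = 0$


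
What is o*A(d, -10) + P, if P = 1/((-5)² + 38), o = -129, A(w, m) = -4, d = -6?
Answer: 32509/63 ≈ 516.02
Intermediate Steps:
P = 1/63 (P = 1/(25 + 38) = 1/63 ≈ 0.015873)
o*A(d, -10) + P = -129*(-4) + 1/63 = 516 + 1/63 = 32509/63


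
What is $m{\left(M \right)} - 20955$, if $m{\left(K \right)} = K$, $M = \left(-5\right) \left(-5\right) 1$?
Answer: $-20930$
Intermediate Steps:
$M = 25$ ($M = 25 \cdot 1 = 25$)
$m{\left(M \right)} - 20955 = 25 - 20955 = -20930$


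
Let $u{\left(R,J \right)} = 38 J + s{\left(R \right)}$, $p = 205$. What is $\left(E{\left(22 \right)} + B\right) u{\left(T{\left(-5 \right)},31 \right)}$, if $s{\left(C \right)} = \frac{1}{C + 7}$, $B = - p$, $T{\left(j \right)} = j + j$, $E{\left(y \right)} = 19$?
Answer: $-219046$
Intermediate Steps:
$T{\left(j \right)} = 2 j$
$B = -205$ ($B = \left(-1\right) 205 = -205$)
$s{\left(C \right)} = \frac{1}{7 + C}$
$u{\left(R,J \right)} = \frac{1}{7 + R} + 38 J$ ($u{\left(R,J \right)} = 38 J + \frac{1}{7 + R} = \frac{1}{7 + R} + 38 J$)
$\left(E{\left(22 \right)} + B\right) u{\left(T{\left(-5 \right)},31 \right)} = \left(19 - 205\right) \frac{1 + 38 \cdot 31 \left(7 + 2 \left(-5\right)\right)}{7 + 2 \left(-5\right)} = - 186 \frac{1 + 38 \cdot 31 \left(7 - 10\right)}{7 - 10} = - 186 \frac{1 + 38 \cdot 31 \left(-3\right)}{-3} = - 186 \left(- \frac{1 - 3534}{3}\right) = - 186 \left(\left(- \frac{1}{3}\right) \left(-3533\right)\right) = \left(-186\right) \frac{3533}{3} = -219046$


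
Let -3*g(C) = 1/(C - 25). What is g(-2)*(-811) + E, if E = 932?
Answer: 74681/81 ≈ 921.99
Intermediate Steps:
g(C) = -1/(3*(-25 + C)) (g(C) = -1/(3*(C - 25)) = -1/(3*(-25 + C)))
g(-2)*(-811) + E = -1/(-75 + 3*(-2))*(-811) + 932 = -1/(-75 - 6)*(-811) + 932 = -1/(-81)*(-811) + 932 = -1*(-1/81)*(-811) + 932 = (1/81)*(-811) + 932 = -811/81 + 932 = 74681/81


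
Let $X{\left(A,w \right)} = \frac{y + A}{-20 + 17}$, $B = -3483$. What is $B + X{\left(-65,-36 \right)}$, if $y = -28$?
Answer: $-3452$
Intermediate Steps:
$X{\left(A,w \right)} = \frac{28}{3} - \frac{A}{3}$ ($X{\left(A,w \right)} = \frac{-28 + A}{-20 + 17} = \frac{-28 + A}{-3} = \left(-28 + A\right) \left(- \frac{1}{3}\right) = \frac{28}{3} - \frac{A}{3}$)
$B + X{\left(-65,-36 \right)} = -3483 + \left(\frac{28}{3} - - \frac{65}{3}\right) = -3483 + \left(\frac{28}{3} + \frac{65}{3}\right) = -3483 + 31 = -3452$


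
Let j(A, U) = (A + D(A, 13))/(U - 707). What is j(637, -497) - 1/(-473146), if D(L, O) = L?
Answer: -10764050/10172639 ≈ -1.0581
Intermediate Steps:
j(A, U) = 2*A/(-707 + U) (j(A, U) = (A + A)/(U - 707) = (2*A)/(-707 + U) = 2*A/(-707 + U))
j(637, -497) - 1/(-473146) = 2*637/(-707 - 497) - 1/(-473146) = 2*637/(-1204) - 1*(-1/473146) = 2*637*(-1/1204) + 1/473146 = -91/86 + 1/473146 = -10764050/10172639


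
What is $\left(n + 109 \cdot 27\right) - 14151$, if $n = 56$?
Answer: $-11152$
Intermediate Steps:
$\left(n + 109 \cdot 27\right) - 14151 = \left(56 + 109 \cdot 27\right) - 14151 = \left(56 + 2943\right) - 14151 = 2999 - 14151 = -11152$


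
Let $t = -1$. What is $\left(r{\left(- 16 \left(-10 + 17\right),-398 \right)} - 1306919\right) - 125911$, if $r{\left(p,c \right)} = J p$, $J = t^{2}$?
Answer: $-1432942$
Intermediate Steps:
$J = 1$ ($J = \left(-1\right)^{2} = 1$)
$r{\left(p,c \right)} = p$ ($r{\left(p,c \right)} = 1 p = p$)
$\left(r{\left(- 16 \left(-10 + 17\right),-398 \right)} - 1306919\right) - 125911 = \left(- 16 \left(-10 + 17\right) - 1306919\right) - 125911 = \left(\left(-16\right) 7 - 1306919\right) - 125911 = \left(-112 - 1306919\right) - 125911 = -1307031 - 125911 = -1432942$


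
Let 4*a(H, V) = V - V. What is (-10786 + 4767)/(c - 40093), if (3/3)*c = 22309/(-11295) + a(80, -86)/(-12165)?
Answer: 67984605/452872744 ≈ 0.15012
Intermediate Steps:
a(H, V) = 0 (a(H, V) = (V - V)/4 = (1/4)*0 = 0)
c = -22309/11295 (c = 22309/(-11295) + 0/(-12165) = 22309*(-1/11295) + 0*(-1/12165) = -22309/11295 + 0 = -22309/11295 ≈ -1.9751)
(-10786 + 4767)/(c - 40093) = (-10786 + 4767)/(-22309/11295 - 40093) = -6019/(-452872744/11295) = -6019*(-11295/452872744) = 67984605/452872744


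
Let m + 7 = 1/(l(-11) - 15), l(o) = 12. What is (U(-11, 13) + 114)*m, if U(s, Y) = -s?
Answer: -2750/3 ≈ -916.67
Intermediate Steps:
m = -22/3 (m = -7 + 1/(12 - 15) = -7 + 1/(-3) = -7 - 1/3 = -22/3 ≈ -7.3333)
(U(-11, 13) + 114)*m = (-1*(-11) + 114)*(-22/3) = (11 + 114)*(-22/3) = 125*(-22/3) = -2750/3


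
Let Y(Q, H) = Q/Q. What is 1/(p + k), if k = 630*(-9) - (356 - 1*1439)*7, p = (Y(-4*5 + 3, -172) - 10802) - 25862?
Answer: -1/34752 ≈ -2.8775e-5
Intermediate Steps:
Y(Q, H) = 1
p = -36663 (p = (1 - 10802) - 25862 = -10801 - 25862 = -36663)
k = 1911 (k = -5670 - (356 - 1439)*7 = -5670 - (-1083)*7 = -5670 - 1*(-7581) = -5670 + 7581 = 1911)
1/(p + k) = 1/(-36663 + 1911) = 1/(-34752) = -1/34752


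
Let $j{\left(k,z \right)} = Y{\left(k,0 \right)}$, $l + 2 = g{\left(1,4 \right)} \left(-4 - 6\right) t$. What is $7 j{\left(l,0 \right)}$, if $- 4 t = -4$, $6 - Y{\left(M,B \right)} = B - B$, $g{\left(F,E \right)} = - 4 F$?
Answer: $42$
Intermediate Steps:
$Y{\left(M,B \right)} = 6$ ($Y{\left(M,B \right)} = 6 - \left(B - B\right) = 6 - 0 = 6 + 0 = 6$)
$t = 1$ ($t = \left(- \frac{1}{4}\right) \left(-4\right) = 1$)
$l = 38$ ($l = -2 + \left(-4\right) 1 \left(-4 - 6\right) 1 = -2 + - 4 \left(-4 - 6\right) 1 = -2 + \left(-4\right) \left(-10\right) 1 = -2 + 40 \cdot 1 = -2 + 40 = 38$)
$j{\left(k,z \right)} = 6$
$7 j{\left(l,0 \right)} = 7 \cdot 6 = 42$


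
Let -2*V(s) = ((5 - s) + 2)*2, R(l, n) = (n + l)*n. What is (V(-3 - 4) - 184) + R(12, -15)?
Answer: -153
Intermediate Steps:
R(l, n) = n*(l + n) (R(l, n) = (l + n)*n = n*(l + n))
V(s) = -7 + s (V(s) = -((5 - s) + 2)*2/2 = -(7 - s)*2/2 = -(14 - 2*s)/2 = -7 + s)
(V(-3 - 4) - 184) + R(12, -15) = ((-7 + (-3 - 4)) - 184) - 15*(12 - 15) = ((-7 - 7) - 184) - 15*(-3) = (-14 - 184) + 45 = -198 + 45 = -153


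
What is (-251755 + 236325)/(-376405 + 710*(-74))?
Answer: 3086/85789 ≈ 0.035972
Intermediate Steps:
(-251755 + 236325)/(-376405 + 710*(-74)) = -15430/(-376405 - 52540) = -15430/(-428945) = -15430*(-1/428945) = 3086/85789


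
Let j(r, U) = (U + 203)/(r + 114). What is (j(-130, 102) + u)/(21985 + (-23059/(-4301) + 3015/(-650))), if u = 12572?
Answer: 18716597185/32781005912 ≈ 0.57096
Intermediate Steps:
j(r, U) = (203 + U)/(114 + r)
(j(-130, 102) + u)/(21985 + (-23059/(-4301) + 3015/(-650))) = ((203 + 102)/(114 - 130) + 12572)/(21985 + (-23059/(-4301) + 3015/(-650))) = (305/(-16) + 12572)/(21985 + (-23059*(-1/4301) + 3015*(-1/650))) = (-1/16*305 + 12572)/(21985 + (23059/4301 - 603/130)) = (-305/16 + 12572)/(21985 + 404167/559130) = 200847/(16*(12292877217/559130)) = (200847/16)*(559130/12292877217) = 18716597185/32781005912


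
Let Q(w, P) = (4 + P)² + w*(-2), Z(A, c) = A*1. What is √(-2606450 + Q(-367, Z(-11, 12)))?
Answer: I*√2605667 ≈ 1614.2*I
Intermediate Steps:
Z(A, c) = A
Q(w, P) = (4 + P)² - 2*w
√(-2606450 + Q(-367, Z(-11, 12))) = √(-2606450 + ((4 - 11)² - 2*(-367))) = √(-2606450 + ((-7)² + 734)) = √(-2606450 + (49 + 734)) = √(-2606450 + 783) = √(-2605667) = I*√2605667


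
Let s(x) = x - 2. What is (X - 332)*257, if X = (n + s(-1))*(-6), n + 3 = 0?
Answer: -76072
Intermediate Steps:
s(x) = -2 + x
n = -3 (n = -3 + 0 = -3)
X = 36 (X = (-3 + (-2 - 1))*(-6) = (-3 - 3)*(-6) = -6*(-6) = 36)
(X - 332)*257 = (36 - 332)*257 = -296*257 = -76072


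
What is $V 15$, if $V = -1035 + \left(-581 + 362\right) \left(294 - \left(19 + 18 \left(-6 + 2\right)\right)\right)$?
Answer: $-1155420$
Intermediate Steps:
$V = -77028$ ($V = -1035 - 219 \left(294 - -53\right) = -1035 - 219 \left(294 + \left(-19 + 72\right)\right) = -1035 - 219 \left(294 + 53\right) = -1035 - 75993 = -77028$)
$V 15 = \left(-77028\right) 15 = -1155420$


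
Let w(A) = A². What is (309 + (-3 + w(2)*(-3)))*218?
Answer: 64092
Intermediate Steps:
(309 + (-3 + w(2)*(-3)))*218 = (309 + (-3 + 2²*(-3)))*218 = (309 + (-3 + 4*(-3)))*218 = (309 + (-3 - 12))*218 = (309 - 15)*218 = 294*218 = 64092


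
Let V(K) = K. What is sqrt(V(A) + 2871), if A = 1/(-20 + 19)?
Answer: sqrt(2870) ≈ 53.572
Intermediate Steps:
A = -1 (A = 1/(-1) = -1)
sqrt(V(A) + 2871) = sqrt(-1 + 2871) = sqrt(2870)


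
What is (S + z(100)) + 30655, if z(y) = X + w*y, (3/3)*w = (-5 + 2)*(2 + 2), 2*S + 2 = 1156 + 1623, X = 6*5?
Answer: 61747/2 ≈ 30874.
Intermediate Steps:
X = 30
S = 2777/2 (S = -1 + (1156 + 1623)/2 = -1 + (½)*2779 = -1 + 2779/2 = 2777/2 ≈ 1388.5)
w = -12 (w = (-5 + 2)*(2 + 2) = -3*4 = -12)
z(y) = 30 - 12*y
(S + z(100)) + 30655 = (2777/2 + (30 - 12*100)) + 30655 = (2777/2 + (30 - 1200)) + 30655 = (2777/2 - 1170) + 30655 = 437/2 + 30655 = 61747/2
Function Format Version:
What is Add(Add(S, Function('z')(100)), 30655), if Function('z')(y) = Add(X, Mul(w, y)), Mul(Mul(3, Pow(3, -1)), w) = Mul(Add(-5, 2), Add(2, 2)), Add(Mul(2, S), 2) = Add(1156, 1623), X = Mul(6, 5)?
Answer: Rational(61747, 2) ≈ 30874.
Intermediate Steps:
X = 30
S = Rational(2777, 2) (S = Add(-1, Mul(Rational(1, 2), Add(1156, 1623))) = Add(-1, Mul(Rational(1, 2), 2779)) = Add(-1, Rational(2779, 2)) = Rational(2777, 2) ≈ 1388.5)
w = -12 (w = Mul(Add(-5, 2), Add(2, 2)) = Mul(-3, 4) = -12)
Function('z')(y) = Add(30, Mul(-12, y))
Add(Add(S, Function('z')(100)), 30655) = Add(Add(Rational(2777, 2), Add(30, Mul(-12, 100))), 30655) = Add(Add(Rational(2777, 2), Add(30, -1200)), 30655) = Add(Add(Rational(2777, 2), -1170), 30655) = Add(Rational(437, 2), 30655) = Rational(61747, 2)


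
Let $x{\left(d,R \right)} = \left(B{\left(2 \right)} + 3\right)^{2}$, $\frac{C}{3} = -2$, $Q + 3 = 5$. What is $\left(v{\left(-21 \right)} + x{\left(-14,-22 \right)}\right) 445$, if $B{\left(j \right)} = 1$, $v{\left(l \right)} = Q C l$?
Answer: $119260$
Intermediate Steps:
$Q = 2$ ($Q = -3 + 5 = 2$)
$C = -6$ ($C = 3 \left(-2\right) = -6$)
$v{\left(l \right)} = - 12 l$ ($v{\left(l \right)} = 2 \left(- 6 l\right) = - 12 l$)
$x{\left(d,R \right)} = 16$ ($x{\left(d,R \right)} = \left(1 + 3\right)^{2} = 4^{2} = 16$)
$\left(v{\left(-21 \right)} + x{\left(-14,-22 \right)}\right) 445 = \left(\left(-12\right) \left(-21\right) + 16\right) 445 = \left(252 + 16\right) 445 = 268 \cdot 445 = 119260$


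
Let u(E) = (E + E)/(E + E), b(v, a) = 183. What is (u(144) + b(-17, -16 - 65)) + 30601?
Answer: 30785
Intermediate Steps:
u(E) = 1 (u(E) = (2*E)/((2*E)) = (2*E)*(1/(2*E)) = 1)
(u(144) + b(-17, -16 - 65)) + 30601 = (1 + 183) + 30601 = 184 + 30601 = 30785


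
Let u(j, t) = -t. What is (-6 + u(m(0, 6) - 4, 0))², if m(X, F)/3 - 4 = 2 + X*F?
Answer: 36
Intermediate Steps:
m(X, F) = 18 + 3*F*X (m(X, F) = 12 + 3*(2 + X*F) = 12 + 3*(2 + F*X) = 12 + (6 + 3*F*X) = 18 + 3*F*X)
(-6 + u(m(0, 6) - 4, 0))² = (-6 - 1*0)² = (-6 + 0)² = (-6)² = 36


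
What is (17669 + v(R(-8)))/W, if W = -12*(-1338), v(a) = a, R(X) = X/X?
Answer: 2945/2676 ≈ 1.1005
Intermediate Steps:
R(X) = 1
W = 16056
(17669 + v(R(-8)))/W = (17669 + 1)/16056 = 17670*(1/16056) = 2945/2676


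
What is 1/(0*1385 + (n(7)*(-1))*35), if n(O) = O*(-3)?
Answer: 1/735 ≈ 0.0013605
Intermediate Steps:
n(O) = -3*O
1/(0*1385 + (n(7)*(-1))*35) = 1/(0*1385 + (-3*7*(-1))*35) = 1/(0 - 21*(-1)*35) = 1/(0 + 21*35) = 1/(0 + 735) = 1/735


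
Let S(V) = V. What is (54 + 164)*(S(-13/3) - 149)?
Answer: -100280/3 ≈ -33427.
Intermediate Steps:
(54 + 164)*(S(-13/3) - 149) = (54 + 164)*(-13/3 - 149) = 218*(-13*⅓ - 149) = 218*(-13/3 - 149) = 218*(-460/3) = -100280/3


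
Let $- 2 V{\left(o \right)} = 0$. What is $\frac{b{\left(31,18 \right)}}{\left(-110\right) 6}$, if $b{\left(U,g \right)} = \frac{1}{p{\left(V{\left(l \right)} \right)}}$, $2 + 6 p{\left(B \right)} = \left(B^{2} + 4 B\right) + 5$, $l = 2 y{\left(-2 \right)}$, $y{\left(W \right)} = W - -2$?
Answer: $- \frac{1}{330} \approx -0.0030303$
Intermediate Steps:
$y{\left(W \right)} = 2 + W$ ($y{\left(W \right)} = W + 2 = 2 + W$)
$l = 0$ ($l = 2 \left(2 - 2\right) = 2 \cdot 0 = 0$)
$V{\left(o \right)} = 0$ ($V{\left(o \right)} = \left(- \frac{1}{2}\right) 0 = 0$)
$p{\left(B \right)} = \frac{1}{2} + \frac{B^{2}}{6} + \frac{2 B}{3}$ ($p{\left(B \right)} = - \frac{1}{3} + \frac{\left(B^{2} + 4 B\right) + 5}{6} = - \frac{1}{3} + \frac{5 + B^{2} + 4 B}{6} = - \frac{1}{3} + \left(\frac{5}{6} + \frac{B^{2}}{6} + \frac{2 B}{3}\right) = \frac{1}{2} + \frac{B^{2}}{6} + \frac{2 B}{3}$)
$b{\left(U,g \right)} = 2$ ($b{\left(U,g \right)} = \frac{1}{\frac{1}{2} + \frac{0^{2}}{6} + \frac{2}{3} \cdot 0} = \frac{1}{\frac{1}{2} + \frac{1}{6} \cdot 0 + 0} = \frac{1}{\frac{1}{2} + 0 + 0} = \frac{1}{\frac{1}{2}} = 2$)
$\frac{b{\left(31,18 \right)}}{\left(-110\right) 6} = \frac{2}{\left(-110\right) 6} = \frac{2}{-660} = 2 \left(- \frac{1}{660}\right) = - \frac{1}{330}$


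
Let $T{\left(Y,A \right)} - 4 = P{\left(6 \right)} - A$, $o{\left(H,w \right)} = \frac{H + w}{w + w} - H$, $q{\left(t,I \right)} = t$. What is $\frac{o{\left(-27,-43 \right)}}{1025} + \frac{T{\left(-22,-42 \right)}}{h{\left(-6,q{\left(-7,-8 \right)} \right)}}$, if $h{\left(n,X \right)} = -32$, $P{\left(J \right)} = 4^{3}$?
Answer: $- \frac{2404989}{705200} \approx -3.4104$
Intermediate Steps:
$P{\left(J \right)} = 64$
$o{\left(H,w \right)} = - H + \frac{H + w}{2 w}$ ($o{\left(H,w \right)} = \frac{H + w}{2 w} - H = - H + \frac{H + w}{2 w}$)
$T{\left(Y,A \right)} = 68 - A$ ($T{\left(Y,A \right)} = 4 - \left(-64 + A\right) = 68 - A$)
$\frac{o{\left(-27,-43 \right)}}{1025} + \frac{T{\left(-22,-42 \right)}}{h{\left(-6,q{\left(-7,-8 \right)} \right)}} = \frac{\frac{1}{2} - -27 + \frac{1}{2} \left(-27\right) \frac{1}{-43}}{1025} + \frac{68 - -42}{-32} = \left(\frac{1}{2} + 27 + \frac{1}{2} \left(-27\right) \left(- \frac{1}{43}\right)\right) \frac{1}{1025} + \left(68 + 42\right) \left(- \frac{1}{32}\right) = \left(\frac{1}{2} + 27 + \frac{27}{86}\right) \frac{1}{1025} + 110 \left(- \frac{1}{32}\right) = \frac{1196}{43} \cdot \frac{1}{1025} - \frac{55}{16} = \frac{1196}{44075} - \frac{55}{16} = - \frac{2404989}{705200}$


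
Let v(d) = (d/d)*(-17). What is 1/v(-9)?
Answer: -1/17 ≈ -0.058824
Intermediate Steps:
v(d) = -17 (v(d) = 1*(-17) = -17)
1/v(-9) = 1/(-17) = -1/17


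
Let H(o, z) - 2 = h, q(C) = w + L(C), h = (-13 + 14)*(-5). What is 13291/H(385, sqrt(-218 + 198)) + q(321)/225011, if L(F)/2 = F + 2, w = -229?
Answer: -2990619950/675033 ≈ -4430.3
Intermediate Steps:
h = -5 (h = 1*(-5) = -5)
L(F) = 4 + 2*F (L(F) = 2*(F + 2) = 2*(2 + F) = 4 + 2*F)
q(C) = -225 + 2*C (q(C) = -229 + (4 + 2*C) = -225 + 2*C)
H(o, z) = -3 (H(o, z) = 2 - 5 = -3)
13291/H(385, sqrt(-218 + 198)) + q(321)/225011 = 13291/(-3) + (-225 + 2*321)/225011 = 13291*(-1/3) + (-225 + 642)*(1/225011) = -13291/3 + 417*(1/225011) = -13291/3 + 417/225011 = -2990619950/675033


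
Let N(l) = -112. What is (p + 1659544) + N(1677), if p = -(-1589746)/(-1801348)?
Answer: 1494606462295/900674 ≈ 1.6594e+6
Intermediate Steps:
p = -794873/900674 (p = -(-1589746)*(-1)/1801348 = -1*794873/900674 = -794873/900674 ≈ -0.88253)
(p + 1659544) + N(1677) = (-794873/900674 + 1659544) - 112 = 1494707337783/900674 - 112 = 1494606462295/900674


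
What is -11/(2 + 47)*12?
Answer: -132/49 ≈ -2.6939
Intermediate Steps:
-11/(2 + 47)*12 = -11/49*12 = -132/49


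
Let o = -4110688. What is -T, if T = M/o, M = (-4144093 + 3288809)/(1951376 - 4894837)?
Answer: 213821/3024912452792 ≈ 7.0687e-8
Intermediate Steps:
M = 855284/2943461 (M = -855284/(-2943461) = -855284*(-1/2943461) = 855284/2943461 ≈ 0.29057)
T = -213821/3024912452792 (T = (855284/2943461)/(-4110688) = (855284/2943461)*(-1/4110688) = -213821/3024912452792 ≈ -7.0687e-8)
-T = -1*(-213821/3024912452792) = 213821/3024912452792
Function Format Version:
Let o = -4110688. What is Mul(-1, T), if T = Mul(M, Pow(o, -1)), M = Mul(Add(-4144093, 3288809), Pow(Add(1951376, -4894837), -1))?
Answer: Rational(213821, 3024912452792) ≈ 7.0687e-8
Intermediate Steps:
M = Rational(855284, 2943461) (M = Mul(-855284, Pow(-2943461, -1)) = Mul(-855284, Rational(-1, 2943461)) = Rational(855284, 2943461) ≈ 0.29057)
T = Rational(-213821, 3024912452792) (T = Mul(Rational(855284, 2943461), Pow(-4110688, -1)) = Mul(Rational(855284, 2943461), Rational(-1, 4110688)) = Rational(-213821, 3024912452792) ≈ -7.0687e-8)
Mul(-1, T) = Mul(-1, Rational(-213821, 3024912452792)) = Rational(213821, 3024912452792)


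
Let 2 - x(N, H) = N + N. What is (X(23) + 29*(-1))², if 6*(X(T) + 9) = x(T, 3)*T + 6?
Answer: 380689/9 ≈ 42299.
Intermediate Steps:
x(N, H) = 2 - 2*N (x(N, H) = 2 - (N + N) = 2 - 2*N)
X(T) = -8 + T*(2 - 2*T)/6 (X(T) = -9 + ((2 - 2*T)*T + 6)/6 = -9 + (T*(2 - 2*T) + 6)/6 = -9 + (6 + T*(2 - 2*T))/6 = -9 + (1 + T*(2 - 2*T)/6) = -8 + T*(2 - 2*T)/6)
(X(23) + 29*(-1))² = ((-8 - ⅓*23² + (⅓)*23) + 29*(-1))² = ((-8 - ⅓*529 + 23/3) - 29)² = ((-8 - 529/3 + 23/3) - 29)² = (-530/3 - 29)² = (-617/3)² = 380689/9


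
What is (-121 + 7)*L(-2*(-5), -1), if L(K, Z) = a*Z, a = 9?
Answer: 1026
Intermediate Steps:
L(K, Z) = 9*Z
(-121 + 7)*L(-2*(-5), -1) = (-121 + 7)*(9*(-1)) = -114*(-9) = 1026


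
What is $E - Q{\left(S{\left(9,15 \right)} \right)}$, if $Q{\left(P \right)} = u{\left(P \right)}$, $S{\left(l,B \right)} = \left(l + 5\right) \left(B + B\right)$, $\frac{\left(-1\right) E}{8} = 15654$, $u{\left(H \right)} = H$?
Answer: $-125652$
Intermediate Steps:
$E = -125232$ ($E = \left(-8\right) 15654 = -125232$)
$S{\left(l,B \right)} = 2 B \left(5 + l\right)$ ($S{\left(l,B \right)} = \left(5 + l\right) 2 B = 2 B \left(5 + l\right)$)
$Q{\left(P \right)} = P$
$E - Q{\left(S{\left(9,15 \right)} \right)} = -125232 - 2 \cdot 15 \left(5 + 9\right) = -125232 - 2 \cdot 15 \cdot 14 = -125232 - 420 = -125652$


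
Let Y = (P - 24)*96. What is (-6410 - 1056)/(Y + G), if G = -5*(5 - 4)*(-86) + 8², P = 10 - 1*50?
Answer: 3733/2825 ≈ 1.3214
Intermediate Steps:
P = -40 (P = 10 - 50 = -40)
Y = -6144 (Y = (-40 - 24)*96 = -64*96 = -6144)
G = 494 (G = -5*1*(-86) + 64 = -5*(-86) + 64 = 430 + 64 = 494)
(-6410 - 1056)/(Y + G) = (-6410 - 1056)/(-6144 + 494) = -7466/(-5650) = -7466*(-1/5650) = 3733/2825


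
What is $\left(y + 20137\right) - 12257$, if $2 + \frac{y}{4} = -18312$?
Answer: $-65376$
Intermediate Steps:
$y = -73256$ ($y = -8 + 4 \left(-18312\right) = -8 - 73248 = -73256$)
$\left(y + 20137\right) - 12257 = \left(-73256 + 20137\right) - 12257 = -53119 - 12257 = -65376$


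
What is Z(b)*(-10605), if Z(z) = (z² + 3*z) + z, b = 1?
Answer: -53025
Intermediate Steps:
Z(z) = z² + 4*z
Z(b)*(-10605) = (1*(4 + 1))*(-10605) = (1*5)*(-10605) = 5*(-10605) = -53025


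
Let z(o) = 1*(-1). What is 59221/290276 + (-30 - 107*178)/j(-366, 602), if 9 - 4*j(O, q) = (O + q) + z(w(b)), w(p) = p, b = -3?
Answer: 11081301925/32801188 ≈ 337.83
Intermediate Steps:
z(o) = -1
j(O, q) = 5/2 - O/4 - q/4 (j(O, q) = 9/4 - ((O + q) - 1)/4 = 9/4 - (-1 + O + q)/4 = 9/4 + (¼ - O/4 - q/4) = 5/2 - O/4 - q/4)
59221/290276 + (-30 - 107*178)/j(-366, 602) = 59221/290276 + (-30 - 107*178)/(5/2 - ¼*(-366) - ¼*602) = 59221*(1/290276) + (-30 - 19046)/(5/2 + 183/2 - 301/2) = 59221/290276 - 19076/(-113/2) = 59221/290276 - 19076*(-2/113) = 59221/290276 + 38152/113 = 11081301925/32801188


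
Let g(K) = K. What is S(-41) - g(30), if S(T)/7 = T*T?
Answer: 11737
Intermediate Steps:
S(T) = 7*T**2 (S(T) = 7*(T*T) = 7*T**2)
S(-41) - g(30) = 7*(-41)**2 - 1*30 = 7*1681 - 30 = 11767 - 30 = 11737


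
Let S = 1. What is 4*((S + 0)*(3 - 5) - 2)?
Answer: -16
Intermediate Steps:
4*((S + 0)*(3 - 5) - 2) = 4*((1 + 0)*(3 - 5) - 2) = 4*(1*(-2) - 2) = 4*(-2 - 2) = 4*(-4) = -16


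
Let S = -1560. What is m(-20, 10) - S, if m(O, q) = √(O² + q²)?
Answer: 1560 + 10*√5 ≈ 1582.4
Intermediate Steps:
m(-20, 10) - S = √((-20)² + 10²) - 1*(-1560) = √(400 + 100) + 1560 = √500 + 1560 = 10*√5 + 1560 = 1560 + 10*√5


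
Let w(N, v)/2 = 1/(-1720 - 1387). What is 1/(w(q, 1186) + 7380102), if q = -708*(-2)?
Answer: 3107/22929976912 ≈ 1.3550e-7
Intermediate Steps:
q = 1416
w(N, v) = -2/3107 (w(N, v) = 2/(-1720 - 1387) = 2/(-3107) = 2*(-1/3107) = -2/3107)
1/(w(q, 1186) + 7380102) = 1/(-2/3107 + 7380102) = 1/(22929976912/3107) = 3107/22929976912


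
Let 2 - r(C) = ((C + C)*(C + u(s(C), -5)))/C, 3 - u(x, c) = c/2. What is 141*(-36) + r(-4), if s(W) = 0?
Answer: -5077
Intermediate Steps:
u(x, c) = 3 - c/2
r(C) = -9 - 2*C (r(C) = 2 - (C + C)*(C + (3 - 1/2*(-5)))/C = 2 - (2*C)*(C + (3 + 5/2))/C = 2 - (2*C)*(C + 11/2)/C = 2 - (2*C)*(11/2 + C)/C = 2 - 2*C*(11/2 + C)/C = 2 - (11 + 2*C) = 2 + (-11 - 2*C) = -9 - 2*C)
141*(-36) + r(-4) = 141*(-36) + (-9 - 2*(-4)) = -5076 + (-9 + 8) = -5076 - 1 = -5077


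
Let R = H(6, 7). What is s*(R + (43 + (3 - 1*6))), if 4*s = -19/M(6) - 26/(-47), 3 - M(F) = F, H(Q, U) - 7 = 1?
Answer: 3884/47 ≈ 82.638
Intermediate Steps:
H(Q, U) = 8 (H(Q, U) = 7 + 1 = 8)
M(F) = 3 - F
R = 8
s = 971/564 (s = (-19/(3 - 1*6) - 26/(-47))/4 = (-19/(3 - 6) - 26*(-1/47))/4 = (-19/(-3) + 26/47)/4 = (-19*(-1/3) + 26/47)/4 = (19/3 + 26/47)/4 = (1/4)*(971/141) = 971/564 ≈ 1.7216)
s*(R + (43 + (3 - 1*6))) = 971*(8 + (43 + (3 - 1*6)))/564 = 971*(8 + (43 + (3 - 6)))/564 = 971*(8 + (43 - 3))/564 = 971*(8 + 40)/564 = (971/564)*48 = 3884/47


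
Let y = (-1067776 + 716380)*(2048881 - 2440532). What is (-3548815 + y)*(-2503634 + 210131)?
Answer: -315634281820561443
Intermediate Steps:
y = 137624594796 (y = -351396*(-391651) = 137624594796)
(-3548815 + y)*(-2503634 + 210131) = (-3548815 + 137624594796)*(-2503634 + 210131) = 137621045981*(-2293503) = -315634281820561443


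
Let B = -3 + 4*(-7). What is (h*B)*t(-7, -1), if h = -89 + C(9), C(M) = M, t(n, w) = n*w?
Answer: 17360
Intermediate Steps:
h = -80 (h = -89 + 9 = -80)
B = -31 (B = -3 - 28 = -31)
(h*B)*t(-7, -1) = (-80*(-31))*(-7*(-1)) = 2480*7 = 17360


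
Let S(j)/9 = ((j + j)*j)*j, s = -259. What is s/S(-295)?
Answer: 259/462102750 ≈ 5.6048e-7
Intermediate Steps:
S(j) = 18*j³ (S(j) = 9*(((j + j)*j)*j) = 9*(((2*j)*j)*j) = 9*((2*j²)*j) = 9*(2*j³) = 18*j³)
s/S(-295) = -259/(18*(-295)³) = -259/(18*(-25672375)) = -259/(-462102750) = -259*(-1/462102750) = 259/462102750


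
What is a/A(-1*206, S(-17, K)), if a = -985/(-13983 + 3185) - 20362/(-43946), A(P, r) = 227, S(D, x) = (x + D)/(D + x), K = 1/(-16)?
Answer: 131577843/53859031058 ≈ 0.0024430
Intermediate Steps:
K = -1/16 ≈ -0.062500
S(D, x) = 1 (S(D, x) = (D + x)/(D + x) = 1)
a = 131577843/237264454 (a = -985/(-10798) - 20362*(-1/43946) = -985*(-1/10798) + 10181/21973 = 985/10798 + 10181/21973 = 131577843/237264454 ≈ 0.55456)
a/A(-1*206, S(-17, K)) = (131577843/237264454)/227 = (131577843/237264454)*(1/227) = 131577843/53859031058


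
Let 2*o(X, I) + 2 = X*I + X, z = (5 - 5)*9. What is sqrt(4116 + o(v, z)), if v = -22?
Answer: 6*sqrt(114) ≈ 64.063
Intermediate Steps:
z = 0 (z = 0*9 = 0)
o(X, I) = -1 + X/2 + I*X/2 (o(X, I) = -1 + (X*I + X)/2 = -1 + (I*X + X)/2 = -1 + (X + I*X)/2 = -1 + (X/2 + I*X/2) = -1 + X/2 + I*X/2)
sqrt(4116 + o(v, z)) = sqrt(4116 + (-1 + (1/2)*(-22) + (1/2)*0*(-22))) = sqrt(4116 + (-1 - 11 + 0)) = sqrt(4116 - 12) = sqrt(4104) = 6*sqrt(114)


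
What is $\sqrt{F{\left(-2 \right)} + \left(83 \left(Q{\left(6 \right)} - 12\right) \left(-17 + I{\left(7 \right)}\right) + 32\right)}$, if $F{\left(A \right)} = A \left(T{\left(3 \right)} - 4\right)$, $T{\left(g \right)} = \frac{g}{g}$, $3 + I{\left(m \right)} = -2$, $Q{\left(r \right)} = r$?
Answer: $\sqrt{10994} \approx 104.85$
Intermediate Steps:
$I{\left(m \right)} = -5$ ($I{\left(m \right)} = -3 - 2 = -5$)
$T{\left(g \right)} = 1$
$F{\left(A \right)} = - 3 A$ ($F{\left(A \right)} = A \left(1 - 4\right) = A \left(-3\right) = - 3 A$)
$\sqrt{F{\left(-2 \right)} + \left(83 \left(Q{\left(6 \right)} - 12\right) \left(-17 + I{\left(7 \right)}\right) + 32\right)} = \sqrt{\left(-3\right) \left(-2\right) + \left(83 \left(6 - 12\right) \left(-17 - 5\right) + 32\right)} = \sqrt{6 + \left(83 \left(\left(-6\right) \left(-22\right)\right) + 32\right)} = \sqrt{6 + \left(83 \cdot 132 + 32\right)} = \sqrt{6 + \left(10956 + 32\right)} = \sqrt{6 + 10988} = \sqrt{10994}$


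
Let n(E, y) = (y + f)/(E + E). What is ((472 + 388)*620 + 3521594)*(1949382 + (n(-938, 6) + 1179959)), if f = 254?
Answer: 5951062465382016/469 ≈ 1.2689e+13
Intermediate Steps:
n(E, y) = (254 + y)/(2*E) (n(E, y) = (y + 254)/(E + E) = (254 + y)/((2*E)) = (254 + y)*(1/(2*E)) = (254 + y)/(2*E))
((472 + 388)*620 + 3521594)*(1949382 + (n(-938, 6) + 1179959)) = ((472 + 388)*620 + 3521594)*(1949382 + ((½)*(254 + 6)/(-938) + 1179959)) = (860*620 + 3521594)*(1949382 + ((½)*(-1/938)*260 + 1179959)) = (533200 + 3521594)*(1949382 + (-65/469 + 1179959)) = 4054794*(1949382 + 553400706/469) = 4054794*(1467660864/469) = 5951062465382016/469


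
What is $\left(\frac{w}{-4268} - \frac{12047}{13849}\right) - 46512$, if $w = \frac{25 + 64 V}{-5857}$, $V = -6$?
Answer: $- \frac{1463856487247241}{31472074084} \approx -46513.0$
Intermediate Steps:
$w = \frac{359}{5857}$ ($w = \frac{25 + 64 \left(-6\right)}{-5857} = \left(25 - 384\right) \left(- \frac{1}{5857}\right) = \left(-359\right) \left(- \frac{1}{5857}\right) = \frac{359}{5857} \approx 0.061294$)
$\left(\frac{w}{-4268} - \frac{12047}{13849}\right) - 46512 = \left(\frac{359}{5857 \left(-4268\right)} - \frac{12047}{13849}\right) - 46512 = \left(\frac{359}{5857} \left(- \frac{1}{4268}\right) - \frac{12047}{13849}\right) - 46512 = \left(- \frac{359}{24997676} - \frac{12047}{13849}\right) - 46512 = - \frac{27377452233}{31472074084} - 46512 = - \frac{1463856487247241}{31472074084}$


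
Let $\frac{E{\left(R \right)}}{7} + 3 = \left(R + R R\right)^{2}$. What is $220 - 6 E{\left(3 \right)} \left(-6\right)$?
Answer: $7817040$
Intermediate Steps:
$E{\left(R \right)} = -21 + 7 \left(R + R^{2}\right)^{2}$ ($E{\left(R \right)} = -21 + 7 \left(R + R R\right)^{2} = -21 + 7 \left(R + R^{2}\right)^{2}$)
$220 - 6 E{\left(3 \right)} \left(-6\right) = 220 - 6 \left(-21 + 7 \cdot 3^{2} \left(1 + 3\right)^{2}\right) \left(-6\right) = 220 - 6 \left(-21 + 7 \cdot 9 \cdot 4^{2}\right) \left(-6\right) = 220 - 6 \left(-21 + 7 \cdot 9 \cdot 16\right) \left(-6\right) = 220 - 6 \left(-21 + 1008\right) \left(-6\right) = 220 \left(-6\right) 987 \left(-6\right) = 220 \left(\left(-5922\right) \left(-6\right)\right) = 220 \cdot 35532 = 7817040$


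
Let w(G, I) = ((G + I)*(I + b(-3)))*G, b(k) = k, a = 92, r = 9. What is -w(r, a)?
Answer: -80901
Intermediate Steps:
w(G, I) = G*(-3 + I)*(G + I) (w(G, I) = ((G + I)*(I - 3))*G = ((G + I)*(-3 + I))*G = ((-3 + I)*(G + I))*G = G*(-3 + I)*(G + I))
-w(r, a) = -9*(92² - 3*9 - 3*92 + 9*92) = -9*(8464 - 27 - 276 + 828) = -9*8989 = -1*80901 = -80901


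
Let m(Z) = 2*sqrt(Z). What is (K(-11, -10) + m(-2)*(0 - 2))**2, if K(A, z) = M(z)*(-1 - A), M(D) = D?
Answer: 9968 + 800*I*sqrt(2) ≈ 9968.0 + 1131.4*I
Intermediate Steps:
K(A, z) = z*(-1 - A)
(K(-11, -10) + m(-2)*(0 - 2))**2 = (-1*(-10)*(1 - 11) + (2*sqrt(-2))*(0 - 2))**2 = (-1*(-10)*(-10) + (2*(I*sqrt(2)))*(-2))**2 = (-100 + (2*I*sqrt(2))*(-2))**2 = (-100 - 4*I*sqrt(2))**2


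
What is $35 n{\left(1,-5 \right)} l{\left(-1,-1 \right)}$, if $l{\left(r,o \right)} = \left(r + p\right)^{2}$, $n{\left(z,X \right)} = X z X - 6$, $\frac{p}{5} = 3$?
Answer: $130340$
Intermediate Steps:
$p = 15$ ($p = 5 \cdot 3 = 15$)
$n{\left(z,X \right)} = -6 + z X^{2}$ ($n{\left(z,X \right)} = z X^{2} - 6 = -6 + z X^{2}$)
$l{\left(r,o \right)} = \left(15 + r\right)^{2}$ ($l{\left(r,o \right)} = \left(r + 15\right)^{2} = \left(15 + r\right)^{2}$)
$35 n{\left(1,-5 \right)} l{\left(-1,-1 \right)} = 35 \left(-6 + 1 \left(-5\right)^{2}\right) \left(15 - 1\right)^{2} = 35 \left(-6 + 1 \cdot 25\right) 14^{2} = 35 \left(-6 + 25\right) 196 = 35 \cdot 19 \cdot 196 = 665 \cdot 196 = 130340$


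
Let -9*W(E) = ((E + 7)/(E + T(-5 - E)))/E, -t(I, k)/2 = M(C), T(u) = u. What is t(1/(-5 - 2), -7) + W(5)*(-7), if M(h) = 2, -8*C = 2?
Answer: -328/75 ≈ -4.3733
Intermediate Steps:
C = -¼ (C = -⅛*2 = -¼ ≈ -0.25000)
t(I, k) = -4 (t(I, k) = -2*2 = -4)
W(E) = -(-7/5 - E/5)/(9*E) (W(E) = -(E + 7)/(E + (-5 - E))/(9*E) = -(7 + E)/(-5)/(9*E) = -(7 + E)*(-⅕)/(9*E) = -(-7/5 - E/5)/(9*E))
t(1/(-5 - 2), -7) + W(5)*(-7) = -4 + ((1/45)*(7 + 5)/5)*(-7) = -4 + ((1/45)*(⅕)*12)*(-7) = -4 + (4/75)*(-7) = -4 - 28/75 = -328/75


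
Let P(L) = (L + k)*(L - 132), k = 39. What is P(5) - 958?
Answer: -6546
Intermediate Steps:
P(L) = (-132 + L)*(39 + L) (P(L) = (L + 39)*(L - 132) = (39 + L)*(-132 + L) = (-132 + L)*(39 + L))
P(5) - 958 = (-5148 + 5² - 93*5) - 958 = (-5148 + 25 - 465) - 958 = -5588 - 958 = -6546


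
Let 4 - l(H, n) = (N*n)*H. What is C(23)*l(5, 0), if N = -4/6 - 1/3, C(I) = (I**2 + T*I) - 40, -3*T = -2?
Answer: 6052/3 ≈ 2017.3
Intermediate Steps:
T = 2/3 (T = -1/3*(-2) = 2/3 ≈ 0.66667)
C(I) = -40 + I**2 + 2*I/3 (C(I) = (I**2 + 2*I/3) - 40 = -40 + I**2 + 2*I/3)
N = -1 (N = -4*1/6 - 1*1/3 = -2/3 - 1/3 = -1)
l(H, n) = 4 + H*n (l(H, n) = 4 - (-n)*H = 4 - (-1)*H*n = 4 + H*n)
C(23)*l(5, 0) = (-40 + 23**2 + (2/3)*23)*(4 + 5*0) = (-40 + 529 + 46/3)*(4 + 0) = (1513/3)*4 = 6052/3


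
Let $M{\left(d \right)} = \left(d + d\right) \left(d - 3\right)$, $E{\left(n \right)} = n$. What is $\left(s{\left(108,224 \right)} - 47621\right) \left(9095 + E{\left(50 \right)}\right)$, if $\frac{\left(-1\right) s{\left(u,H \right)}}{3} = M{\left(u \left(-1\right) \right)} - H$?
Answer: $-1087130165$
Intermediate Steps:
$M{\left(d \right)} = 2 d \left(-3 + d\right)$
$s{\left(u,H \right)} = 3 H + 6 u \left(-3 - u\right)$ ($s{\left(u,H \right)} = - 3 \left(2 u \left(-1\right) \left(-3 + u \left(-1\right)\right) - H\right) = - 3 \left(2 \left(- u\right) \left(-3 - u\right) - H\right) = - 3 \left(- 2 u \left(-3 - u\right) - H\right) = - 3 \left(- H - 2 u \left(-3 - u\right)\right) = 3 H + 6 u \left(-3 - u\right)$)
$\left(s{\left(108,224 \right)} - 47621\right) \left(9095 + E{\left(50 \right)}\right) = \left(\left(3 \cdot 224 - 648 \left(3 + 108\right)\right) - 47621\right) \left(9095 + 50\right) = \left(\left(672 - 648 \cdot 111\right) - 47621\right) 9145 = \left(\left(672 - 71928\right) - 47621\right) 9145 = \left(-71256 - 47621\right) 9145 = \left(-118877\right) 9145 = -1087130165$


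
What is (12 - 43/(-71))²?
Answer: 801025/5041 ≈ 158.90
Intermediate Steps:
(12 - 43/(-71))² = (12 - 43*(-1/71))² = (12 + 43/71)² = (895/71)² = 801025/5041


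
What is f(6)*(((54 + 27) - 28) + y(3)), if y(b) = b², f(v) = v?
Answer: 372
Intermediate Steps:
f(6)*(((54 + 27) - 28) + y(3)) = 6*(((54 + 27) - 28) + 3²) = 6*((81 - 28) + 9) = 6*(53 + 9) = 6*62 = 372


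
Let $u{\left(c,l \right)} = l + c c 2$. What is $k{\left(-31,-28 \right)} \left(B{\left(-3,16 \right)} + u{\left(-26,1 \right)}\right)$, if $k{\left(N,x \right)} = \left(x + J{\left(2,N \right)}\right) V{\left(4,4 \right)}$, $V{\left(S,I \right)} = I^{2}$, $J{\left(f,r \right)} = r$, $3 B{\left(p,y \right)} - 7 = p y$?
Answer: $- \frac{3792992}{3} \approx -1.2643 \cdot 10^{6}$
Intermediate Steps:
$B{\left(p,y \right)} = \frac{7}{3} + \frac{p y}{3}$
$u{\left(c,l \right)} = l + 2 c^{2}$ ($u{\left(c,l \right)} = l + c^{2} \cdot 2 = l + 2 c^{2}$)
$k{\left(N,x \right)} = 16 N + 16 x$ ($k{\left(N,x \right)} = \left(x + N\right) 4^{2} = \left(N + x\right) 16 = 16 N + 16 x$)
$k{\left(-31,-28 \right)} \left(B{\left(-3,16 \right)} + u{\left(-26,1 \right)}\right) = \left(16 \left(-31\right) + 16 \left(-28\right)\right) \left(\left(\frac{7}{3} + \frac{1}{3} \left(-3\right) 16\right) + \left(1 + 2 \left(-26\right)^{2}\right)\right) = \left(-496 - 448\right) \left(\left(\frac{7}{3} - 16\right) + \left(1 + 2 \cdot 676\right)\right) = - 944 \left(- \frac{41}{3} + \left(1 + 1352\right)\right) = - 944 \left(- \frac{41}{3} + 1353\right) = \left(-944\right) \frac{4018}{3} = - \frac{3792992}{3}$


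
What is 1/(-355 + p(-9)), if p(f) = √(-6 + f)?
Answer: -71/25208 - I*√15/126040 ≈ -0.0028166 - 3.0728e-5*I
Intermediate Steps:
1/(-355 + p(-9)) = 1/(-355 + √(-6 - 9)) = 1/(-355 + √(-15)) = 1/(-355 + I*√15)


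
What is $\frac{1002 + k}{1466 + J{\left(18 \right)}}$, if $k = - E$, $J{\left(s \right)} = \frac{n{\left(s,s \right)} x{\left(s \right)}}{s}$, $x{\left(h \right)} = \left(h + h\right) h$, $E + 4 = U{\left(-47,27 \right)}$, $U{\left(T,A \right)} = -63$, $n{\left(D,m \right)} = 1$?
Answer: $\frac{1069}{1502} \approx 0.71172$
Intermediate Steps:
$E = -67$ ($E = -4 - 63 = -67$)
$x{\left(h \right)} = 2 h^{2}$ ($x{\left(h \right)} = 2 h h = 2 h^{2}$)
$J{\left(s \right)} = 2 s$ ($J{\left(s \right)} = \frac{1 \cdot 2 s^{2}}{s} = \frac{2 s^{2}}{s} = 2 s$)
$k = 67$ ($k = \left(-1\right) \left(-67\right) = 67$)
$\frac{1002 + k}{1466 + J{\left(18 \right)}} = \frac{1002 + 67}{1466 + 2 \cdot 18} = \frac{1069}{1466 + 36} = \frac{1069}{1502}$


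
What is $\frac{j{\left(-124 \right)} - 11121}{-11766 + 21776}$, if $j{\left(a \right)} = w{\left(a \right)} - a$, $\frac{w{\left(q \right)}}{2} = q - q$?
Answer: $- \frac{1571}{1430} \approx -1.0986$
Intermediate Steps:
$w{\left(q \right)} = 0$ ($w{\left(q \right)} = 2 \left(q - q\right) = 2 \cdot 0 = 0$)
$j{\left(a \right)} = - a$ ($j{\left(a \right)} = 0 - a = - a$)
$\frac{j{\left(-124 \right)} - 11121}{-11766 + 21776} = \frac{\left(-1\right) \left(-124\right) - 11121}{-11766 + 21776} = \frac{124 - 11121}{10010} = \left(-10997\right) \frac{1}{10010} = - \frac{1571}{1430}$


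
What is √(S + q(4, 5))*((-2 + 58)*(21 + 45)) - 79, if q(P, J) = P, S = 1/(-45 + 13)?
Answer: -79 + 462*√254 ≈ 7284.1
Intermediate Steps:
S = -1/32 (S = 1/(-32) = -1/32 ≈ -0.031250)
√(S + q(4, 5))*((-2 + 58)*(21 + 45)) - 79 = √(-1/32 + 4)*((-2 + 58)*(21 + 45)) - 79 = √(127/32)*(56*66) - 79 = (√254/8)*3696 - 79 = 462*√254 - 79 = -79 + 462*√254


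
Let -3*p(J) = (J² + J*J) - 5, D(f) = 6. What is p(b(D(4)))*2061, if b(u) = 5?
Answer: -30915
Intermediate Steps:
p(J) = 5/3 - 2*J²/3 (p(J) = -((J² + J*J) - 5)/3 = -((J² + J²) - 5)/3 = -(2*J² - 5)/3 = -(-5 + 2*J²)/3 = 5/3 - 2*J²/3)
p(b(D(4)))*2061 = (5/3 - ⅔*5²)*2061 = (5/3 - ⅔*25)*2061 = (5/3 - 50/3)*2061 = -15*2061 = -30915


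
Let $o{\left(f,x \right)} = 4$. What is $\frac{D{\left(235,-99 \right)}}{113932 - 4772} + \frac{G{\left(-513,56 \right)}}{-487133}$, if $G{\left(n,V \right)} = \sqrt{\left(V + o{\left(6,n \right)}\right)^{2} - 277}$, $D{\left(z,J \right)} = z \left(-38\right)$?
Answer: $- \frac{893}{10916} - \frac{\sqrt{3323}}{487133} \approx -0.081925$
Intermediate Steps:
$D{\left(z,J \right)} = - 38 z$
$G{\left(n,V \right)} = \sqrt{-277 + \left(4 + V\right)^{2}}$ ($G{\left(n,V \right)} = \sqrt{\left(V + 4\right)^{2} - 277} = \sqrt{\left(4 + V\right)^{2} - 277} = \sqrt{-277 + \left(4 + V\right)^{2}}$)
$\frac{D{\left(235,-99 \right)}}{113932 - 4772} + \frac{G{\left(-513,56 \right)}}{-487133} = \frac{\left(-38\right) 235}{113932 - 4772} + \frac{\sqrt{-277 + \left(4 + 56\right)^{2}}}{-487133} = - \frac{8930}{109160} + \sqrt{-277 + 60^{2}} \left(- \frac{1}{487133}\right) = \left(-8930\right) \frac{1}{109160} + \sqrt{-277 + 3600} \left(- \frac{1}{487133}\right) = - \frac{893}{10916} + \sqrt{3323} \left(- \frac{1}{487133}\right) = - \frac{893}{10916} - \frac{\sqrt{3323}}{487133}$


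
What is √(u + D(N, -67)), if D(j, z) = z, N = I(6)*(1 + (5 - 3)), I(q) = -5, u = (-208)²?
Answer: 11*√357 ≈ 207.84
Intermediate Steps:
u = 43264
N = -15 (N = -5*(1 + (5 - 3)) = -5*(1 + 2) = -5*3 = -15)
√(u + D(N, -67)) = √(43264 - 67) = √43197 = 11*√357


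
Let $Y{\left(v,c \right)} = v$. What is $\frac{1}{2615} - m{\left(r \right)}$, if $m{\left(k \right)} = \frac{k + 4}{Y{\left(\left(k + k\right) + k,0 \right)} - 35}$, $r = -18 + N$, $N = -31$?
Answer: $- \frac{117493}{475930} \approx -0.24687$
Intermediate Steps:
$r = -49$ ($r = -18 - 31 = -49$)
$m{\left(k \right)} = \frac{4 + k}{-35 + 3 k}$ ($m{\left(k \right)} = \frac{k + 4}{\left(\left(k + k\right) + k\right) - 35} = \frac{4 + k}{\left(2 k + k\right) - 35} = \frac{4 + k}{3 k - 35} = \frac{4 + k}{-35 + 3 k}$)
$\frac{1}{2615} - m{\left(r \right)} = \frac{1}{2615} - \frac{4 - 49}{-35 + 3 \left(-49\right)} = \frac{1}{2615} - \frac{1}{-35 - 147} \left(-45\right) = \frac{1}{2615} - \frac{1}{-182} \left(-45\right) = \frac{1}{2615} - \left(- \frac{1}{182}\right) \left(-45\right) = \frac{1}{2615} - \frac{45}{182} = - \frac{117493}{475930}$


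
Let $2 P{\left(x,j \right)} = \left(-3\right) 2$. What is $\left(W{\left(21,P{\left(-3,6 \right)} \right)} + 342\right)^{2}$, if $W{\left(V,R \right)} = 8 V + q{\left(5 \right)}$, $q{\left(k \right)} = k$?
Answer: $265225$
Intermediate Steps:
$P{\left(x,j \right)} = -3$ ($P{\left(x,j \right)} = \frac{\left(-3\right) 2}{2} = \frac{1}{2} \left(-6\right) = -3$)
$W{\left(V,R \right)} = 5 + 8 V$ ($W{\left(V,R \right)} = 8 V + 5 = 5 + 8 V$)
$\left(W{\left(21,P{\left(-3,6 \right)} \right)} + 342\right)^{2} = \left(\left(5 + 8 \cdot 21\right) + 342\right)^{2} = \left(\left(5 + 168\right) + 342\right)^{2} = \left(173 + 342\right)^{2} = 515^{2} = 265225$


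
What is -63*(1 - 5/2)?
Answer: 189/2 ≈ 94.500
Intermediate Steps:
-63*(1 - 5/2) = -63*(-3/2) = 189/2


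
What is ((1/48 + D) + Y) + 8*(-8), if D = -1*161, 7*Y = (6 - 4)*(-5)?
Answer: -76073/336 ≈ -226.41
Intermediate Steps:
Y = -10/7 (Y = ((6 - 4)*(-5))/7 = (2*(-5))/7 = (1/7)*(-10) = -10/7 ≈ -1.4286)
D = -161
((1/48 + D) + Y) + 8*(-8) = ((1/48 - 161) - 10/7) + 8*(-8) = ((1/48 - 161) - 10/7) - 64 = (-7727/48 - 10/7) - 64 = -54569/336 - 64 = -76073/336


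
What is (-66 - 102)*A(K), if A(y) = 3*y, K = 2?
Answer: -1008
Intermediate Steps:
(-66 - 102)*A(K) = (-66 - 102)*(3*2) = -168*6 = -1008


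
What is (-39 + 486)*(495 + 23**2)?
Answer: 457728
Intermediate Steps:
(-39 + 486)*(495 + 23**2) = 447*(495 + 529) = 447*1024 = 457728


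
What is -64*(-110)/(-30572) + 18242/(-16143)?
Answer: -167835286/123380949 ≈ -1.3603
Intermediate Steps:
-64*(-110)/(-30572) + 18242/(-16143) = 7040*(-1/30572) + 18242*(-1/16143) = -1760/7643 - 18242/16143 = -167835286/123380949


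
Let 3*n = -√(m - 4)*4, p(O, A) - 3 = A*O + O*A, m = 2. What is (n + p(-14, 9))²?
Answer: 557977/9 + 664*I*√2 ≈ 61997.0 + 939.04*I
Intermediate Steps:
p(O, A) = 3 + 2*A*O (p(O, A) = 3 + (A*O + O*A) = 3 + (A*O + A*O) = 3 + 2*A*O)
n = -4*I*√2/3 (n = (-√(2 - 4)*4)/3 = (-√(-2)*4)/3 = (-I*√2*4)/3 = (-4*I*√2)/3 = -4*I*√2/3 ≈ -1.8856*I)
(n + p(-14, 9))² = (-4*I*√2/3 + (3 + 2*9*(-14)))² = (-4*I*√2/3 + (3 - 252))² = (-4*I*√2/3 - 249)² = (-249 - 4*I*√2/3)²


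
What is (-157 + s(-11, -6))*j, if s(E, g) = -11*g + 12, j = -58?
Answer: 4582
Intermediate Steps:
s(E, g) = 12 - 11*g
(-157 + s(-11, -6))*j = (-157 + (12 - 11*(-6)))*(-58) = (-157 + (12 + 66))*(-58) = (-157 + 78)*(-58) = -79*(-58) = 4582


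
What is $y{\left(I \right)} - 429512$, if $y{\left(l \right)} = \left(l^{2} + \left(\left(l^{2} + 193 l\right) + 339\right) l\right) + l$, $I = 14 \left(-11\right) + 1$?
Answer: $478237$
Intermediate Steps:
$I = -153$ ($I = -154 + 1 = -153$)
$y{\left(l \right)} = l + l^{2} + l \left(339 + l^{2} + 193 l\right)$ ($y{\left(l \right)} = \left(l^{2} + \left(339 + l^{2} + 193 l\right) l\right) + l = \left(l^{2} + l \left(339 + l^{2} + 193 l\right)\right) + l = l + l^{2} + l \left(339 + l^{2} + 193 l\right)$)
$y{\left(I \right)} - 429512 = - 153 \left(340 + \left(-153\right)^{2} + 194 \left(-153\right)\right) - 429512 = - 153 \left(340 + 23409 - 29682\right) - 429512 = \left(-153\right) \left(-5933\right) - 429512 = 907749 - 429512 = 478237$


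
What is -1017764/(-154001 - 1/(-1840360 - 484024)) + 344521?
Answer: 123326227882968919/357957460383 ≈ 3.4453e+5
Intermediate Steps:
-1017764/(-154001 - 1/(-1840360 - 484024)) + 344521 = -1017764/(-154001 - 1/(-2324384)) + 344521 = -1017764/(-154001 - 1*(-1/2324384)) + 344521 = -1017764/(-154001 + 1/2324384) + 344521 = -1017764/(-357957460383/2324384) + 344521 = -1017764*(-2324384/357957460383) + 344521 = 2365674357376/357957460383 + 344521 = 123326227882968919/357957460383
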